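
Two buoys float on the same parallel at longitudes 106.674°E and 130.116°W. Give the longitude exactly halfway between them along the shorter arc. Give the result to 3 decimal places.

168.279°E

Signed shortest Δλ from +106.674° to -130.116° is +123.210°.
Midpoint longitude = +106.674° + (+123.210°)/2 = +106.674° + 61.605° = +168.279°.
(The naïve average (+106.674 + -130.116)/2 = -11.721° is on the wrong side of the globe.)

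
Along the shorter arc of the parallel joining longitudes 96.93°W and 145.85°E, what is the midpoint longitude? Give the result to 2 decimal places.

Signed shortest Δλ from -96.93° to +145.85° is -117.22°.
Midpoint longitude = -96.93° + (-117.22°)/2 = -96.93° − 58.61° = -155.54°.
(The naïve average (-96.93 + +145.85)/2 = 24.46° is on the wrong side of the globe.)

155.54°W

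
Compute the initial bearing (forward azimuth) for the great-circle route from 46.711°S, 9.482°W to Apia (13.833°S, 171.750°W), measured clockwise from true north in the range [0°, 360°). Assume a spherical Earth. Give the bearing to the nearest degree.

Δλ = -171.750 − -9.482 = -162.268°.
θ = atan2( sin Δλ · cos φ₂ , cos φ₁ · sin φ₂ − sin φ₁ · cos φ₂ · cos Δλ )
  = atan2(-0.29573, -0.83715) = -160.544° → normalised to [0°, 360°): 199.456°.

199°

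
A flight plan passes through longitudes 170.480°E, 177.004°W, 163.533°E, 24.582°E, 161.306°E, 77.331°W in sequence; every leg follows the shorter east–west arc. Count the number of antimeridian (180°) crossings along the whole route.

3

Leg 1: +170.480° → -177.004°, shortest Δλ = 12.516° (east) — crosses 180°.
Leg 2: -177.004° → +163.533°, shortest Δλ = -19.463° (west) — crosses 180°.
Leg 3: +163.533° → +24.582°, shortest Δλ = -138.951° (west) — does not cross 180°.
Leg 4: +24.582° → +161.306°, shortest Δλ = 136.724° (east) — does not cross 180°.
Leg 5: +161.306° → -77.331°, shortest Δλ = 121.363° (east) — crosses 180°.
Total crossings: 3.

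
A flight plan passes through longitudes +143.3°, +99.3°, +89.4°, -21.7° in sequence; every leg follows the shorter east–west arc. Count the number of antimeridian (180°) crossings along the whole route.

Leg 1: +143.3° → +99.3°, shortest Δλ = -44.0° (west) — does not cross 180°.
Leg 2: +99.3° → +89.4°, shortest Δλ = -9.9° (west) — does not cross 180°.
Leg 3: +89.4° → -21.7°, shortest Δλ = -111.1° (west) — does not cross 180°.
Total crossings: 0.

0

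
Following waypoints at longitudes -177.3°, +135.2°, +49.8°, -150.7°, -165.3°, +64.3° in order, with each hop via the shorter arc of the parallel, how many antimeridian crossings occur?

Leg 1: -177.3° → +135.2°, shortest Δλ = -47.5° (west) — crosses 180°.
Leg 2: +135.2° → +49.8°, shortest Δλ = -85.4° (west) — does not cross 180°.
Leg 3: +49.8° → -150.7°, shortest Δλ = 159.5° (east) — crosses 180°.
Leg 4: -150.7° → -165.3°, shortest Δλ = -14.6° (west) — does not cross 180°.
Leg 5: -165.3° → +64.3°, shortest Δλ = -130.4° (west) — crosses 180°.
Total crossings: 3.

3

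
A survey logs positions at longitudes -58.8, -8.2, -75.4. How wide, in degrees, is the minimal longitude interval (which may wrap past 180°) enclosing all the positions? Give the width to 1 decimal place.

67.2°

Sort the longitudes: -75.4°, -58.8°, -8.2°.
Eastward gaps between consecutive values (wrapping around): 16.6°, 50.6°, 292.8°.
Largest gap = 292.8° ⇒ minimal covering band is its complement: 360° − 292.8° = 67.2°.
Band runs from -75.4° eastward to -8.2°.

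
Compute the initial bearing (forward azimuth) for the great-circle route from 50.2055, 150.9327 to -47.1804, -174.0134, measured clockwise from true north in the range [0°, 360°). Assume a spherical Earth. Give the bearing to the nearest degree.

Δλ = -174.0134 − 150.9327 = -324.9461°; wrapped into (−180°, 180°]: 35.0539°.
θ = atan2( sin Δλ · cos φ₂ , cos φ₁ · sin φ₂ − sin φ₁ · cos φ₂ · cos Δλ )
  = atan2(0.39038, -0.89698) = 156.480° → normalised to [0°, 360°): 156.480°.

156°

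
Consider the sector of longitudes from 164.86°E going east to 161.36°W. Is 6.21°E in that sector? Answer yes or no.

Band width going east from +164.86° to -161.36°: ((-161.36 − 164.86) mod 360) = 33.78°.
Offset of +6.21° east of the west edge: ((6.21 − 164.86) mod 360) = 201.35°.
201.35° > 33.78° ⇒ outside.

No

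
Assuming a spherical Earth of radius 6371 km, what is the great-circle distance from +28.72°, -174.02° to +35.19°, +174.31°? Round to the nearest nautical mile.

709 nmi

Δλ = 174.31 − -174.02 = 348.33°; wrapped into (−180°, 180°]: -11.67°.
Δφ = 35.19 − 28.72 = 6.47°.
a = sin²(Δφ/2) + cos φ₁ · cos φ₂ · sin²(Δλ/2) = 0.010592.
c = 2·atan2(√a, √(1−a)) = 0.20620 rad → d = 6371·c ≈ 1313.71 km ≈ 709.34 nmi.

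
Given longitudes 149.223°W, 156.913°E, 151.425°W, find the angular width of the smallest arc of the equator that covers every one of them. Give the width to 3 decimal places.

Sort the longitudes: -151.425°, -149.223°, +156.913°.
Eastward gaps between consecutive values (wrapping around): 2.202°, 306.136°, 51.662°.
Largest gap = 306.136° ⇒ minimal covering band is its complement: 360° − 306.136° = 53.864°.
Band runs from +156.913° eastward to -149.223°, crossing the antimeridian.

53.864°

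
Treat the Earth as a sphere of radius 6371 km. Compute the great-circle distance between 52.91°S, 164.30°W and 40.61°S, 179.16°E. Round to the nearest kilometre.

Δλ = 179.16 − -164.30 = 343.46°; wrapped into (−180°, 180°]: -16.54°.
Δφ = -40.61 − -52.91 = 12.30°.
a = sin²(Δφ/2) + cos φ₁ · cos φ₂ · sin²(Δλ/2) = 0.020949.
c = 2·atan2(√a, √(1−a)) = 0.29050 rad → d = 6371·c ≈ 1850.76 km.

1851 km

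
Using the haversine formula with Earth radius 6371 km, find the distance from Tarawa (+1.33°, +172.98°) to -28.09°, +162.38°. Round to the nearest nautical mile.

1869 nmi

Δλ = 162.38 − 172.98 = -10.60°.
Δφ = -28.09 − 1.33 = -29.42°.
a = sin²(Δφ/2) + cos φ₁ · cos φ₂ · sin²(Δλ/2) = 0.072004.
c = 2·atan2(√a, √(1−a)) = 0.54333 rad → d = 6371·c ≈ 3461.56 km ≈ 1869.09 nmi.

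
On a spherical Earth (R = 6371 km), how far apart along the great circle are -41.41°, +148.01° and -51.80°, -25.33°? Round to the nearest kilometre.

Δλ = -25.33 − 148.01 = -173.34°.
Δφ = -51.80 − -41.41 = -10.39°.
a = sin²(Δφ/2) + cos φ₁ · cos φ₂ · sin²(Δλ/2) = 0.470437.
c = 2·atan2(√a, √(1−a)) = 1.51164 rad → d = 6371·c ≈ 9630.63 km.

9631 km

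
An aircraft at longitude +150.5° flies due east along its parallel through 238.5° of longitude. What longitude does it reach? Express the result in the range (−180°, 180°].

+29.0°

Start at +150.5°; shift +238.5° → +389.0°.
+389.0° lies outside (−180°, 180°]; subtract 360° → +29.0°.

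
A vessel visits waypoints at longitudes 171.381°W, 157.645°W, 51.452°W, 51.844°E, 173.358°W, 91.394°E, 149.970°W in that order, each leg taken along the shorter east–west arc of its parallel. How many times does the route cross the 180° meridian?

Leg 1: -171.381° → -157.645°, shortest Δλ = 13.736° (east) — does not cross 180°.
Leg 2: -157.645° → -51.452°, shortest Δλ = 106.193° (east) — does not cross 180°.
Leg 3: -51.452° → +51.844°, shortest Δλ = 103.296° (east) — does not cross 180°.
Leg 4: +51.844° → -173.358°, shortest Δλ = 134.798° (east) — crosses 180°.
Leg 5: -173.358° → +91.394°, shortest Δλ = -95.248° (west) — crosses 180°.
Leg 6: +91.394° → -149.970°, shortest Δλ = 118.636° (east) — crosses 180°.
Total crossings: 3.

3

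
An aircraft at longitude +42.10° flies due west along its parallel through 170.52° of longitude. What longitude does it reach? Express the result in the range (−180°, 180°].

Start at +42.10°; shift −170.52° → -128.42°.
-128.42° already lies in (−180°, 180°].

-128.42°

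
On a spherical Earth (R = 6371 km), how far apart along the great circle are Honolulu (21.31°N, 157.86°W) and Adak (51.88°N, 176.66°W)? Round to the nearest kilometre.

3766 km

Δλ = -176.66 − -157.86 = -18.80°.
Δφ = 51.88 − 21.31 = 30.57°.
a = sin²(Δφ/2) + cos φ₁ · cos φ₂ · sin²(Δλ/2) = 0.084837.
c = 2·atan2(√a, √(1−a)) = 0.59110 rad → d = 6371·c ≈ 3765.92 km.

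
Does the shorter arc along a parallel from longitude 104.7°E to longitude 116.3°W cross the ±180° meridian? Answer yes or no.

Yes

Naïve |-116.3 − 104.7| = 221.0° > 180°, so the shorter arc goes the other way round — across 180°.
Signed shortest Δλ = ((-116.3 − 104.7 + 180) mod 360) − 180 = 139.0°.
Going east by 139.0° from +104.7° passes through 180° before reaching -116.3°.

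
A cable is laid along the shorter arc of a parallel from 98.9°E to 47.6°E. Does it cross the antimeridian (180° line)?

Signed shortest Δλ = ((47.6 − 98.9 + 180) mod 360) − 180 = -51.3°.
Going west by 51.3° from +98.9° reaches +47.6° without touching 180°.

No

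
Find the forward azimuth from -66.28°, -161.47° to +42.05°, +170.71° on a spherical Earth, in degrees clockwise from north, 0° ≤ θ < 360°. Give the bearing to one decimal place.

338.3°

Δλ = 170.71 − -161.47 = 332.18°; wrapped into (−180°, 180°]: -27.82°.
θ = atan2( sin Δλ · cos φ₂ , cos φ₁ · sin φ₂ − sin φ₁ · cos φ₂ · cos Δλ )
  = atan2(-0.34655, 0.87068) = -21.704° → normalised to [0°, 360°): 338.296°.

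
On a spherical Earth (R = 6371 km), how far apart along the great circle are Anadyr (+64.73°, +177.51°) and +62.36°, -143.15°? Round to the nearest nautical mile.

Δλ = -143.15 − 177.51 = -320.66°; wrapped into (−180°, 180°]: 39.34°.
Δφ = 62.36 − 64.73 = -2.37°.
a = sin²(Δφ/2) + cos φ₁ · cos φ₂ · sin²(Δλ/2) = 0.022866.
c = 2·atan2(√a, √(1−a)) = 0.30359 rad → d = 6371·c ≈ 1934.19 km ≈ 1044.38 nmi.

1044 nmi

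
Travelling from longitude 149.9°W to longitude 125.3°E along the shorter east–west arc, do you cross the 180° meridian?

Yes

Naïve |125.3 − -149.9| = 275.2° > 180°, so the shorter arc goes the other way round — across 180°.
Signed shortest Δλ = ((125.3 − -149.9 + 180) mod 360) − 180 = -84.8°.
Going west by 84.8° from -149.9° passes through 180° before reaching +125.3°.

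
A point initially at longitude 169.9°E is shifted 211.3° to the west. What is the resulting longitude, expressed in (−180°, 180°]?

Start at +169.9°; shift −211.3° → -41.4°.
-41.4° already lies in (−180°, 180°].

41.4°W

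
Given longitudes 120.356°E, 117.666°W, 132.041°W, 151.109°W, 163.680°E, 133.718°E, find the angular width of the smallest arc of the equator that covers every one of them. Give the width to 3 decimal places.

Sort the longitudes: -151.109°, -132.041°, -117.666°, +120.356°, +133.718°, +163.680°.
Eastward gaps between consecutive values (wrapping around): 19.068°, 14.375°, 238.022°, 13.362°, 29.962°, 45.211°.
Largest gap = 238.022° ⇒ minimal covering band is its complement: 360° − 238.022° = 121.978°.
Band runs from +120.356° eastward to -117.666°, crossing the antimeridian.

121.978°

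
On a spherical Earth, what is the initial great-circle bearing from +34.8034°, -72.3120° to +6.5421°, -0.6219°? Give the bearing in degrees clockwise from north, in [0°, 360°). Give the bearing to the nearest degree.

Δλ = -0.6219 − -72.3120 = 71.6901°.
θ = atan2( sin Δλ · cos φ₂ , cos φ₁ · sin φ₂ − sin φ₁ · cos φ₂ · cos Δλ )
  = atan2(0.94319, -0.08459) = 95.125° → normalised to [0°, 360°): 95.125°.

95°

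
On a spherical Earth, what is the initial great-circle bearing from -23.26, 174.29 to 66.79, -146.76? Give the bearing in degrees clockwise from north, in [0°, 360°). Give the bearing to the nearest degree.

14°

Δλ = -146.76 − 174.29 = -321.05°; wrapped into (−180°, 180°]: 38.95°.
θ = atan2( sin Δλ · cos φ₂ , cos φ₁ · sin φ₂ − sin φ₁ · cos φ₂ · cos Δλ )
  = atan2(0.24775, 0.96540) = 14.393° → normalised to [0°, 360°): 14.393°.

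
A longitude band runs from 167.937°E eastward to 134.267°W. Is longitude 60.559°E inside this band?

No

Band width going east from +167.937° to -134.267°: ((-134.267 − 167.937) mod 360) = 57.796°.
Offset of +60.559° east of the west edge: ((60.559 − 167.937) mod 360) = 252.622°.
252.622° > 57.796° ⇒ outside.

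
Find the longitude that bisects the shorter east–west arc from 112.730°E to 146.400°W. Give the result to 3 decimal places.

Signed shortest Δλ from +112.730° to -146.400° is +100.870°.
Midpoint longitude = +112.730° + (+100.870°)/2 = +112.730° + 50.435° = +163.165°.
(The naïve average (+112.730 + -146.400)/2 = -16.835° is on the wrong side of the globe.)

163.165°E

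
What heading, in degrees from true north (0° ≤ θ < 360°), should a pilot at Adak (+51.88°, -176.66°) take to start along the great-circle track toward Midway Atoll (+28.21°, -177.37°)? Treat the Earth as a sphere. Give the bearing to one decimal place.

181.6°

Δλ = -177.37 − -176.66 = -0.71°.
θ = atan2( sin Δλ · cos φ₂ , cos φ₁ · sin φ₂ − sin φ₁ · cos φ₂ · cos Δλ )
  = atan2(-0.01092, -0.40142) = -178.442° → normalised to [0°, 360°): 181.558°.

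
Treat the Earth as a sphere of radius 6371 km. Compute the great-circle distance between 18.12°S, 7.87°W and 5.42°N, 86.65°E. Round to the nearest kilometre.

10671 km

Δλ = 86.65 − -7.87 = 94.52°.
Δφ = 5.42 − -18.12 = 23.54°.
a = sin²(Δφ/2) + cos φ₁ · cos φ₂ · sin²(Δλ/2) = 0.551970.
c = 2·atan2(√a, √(1−a)) = 1.67492 rad → d = 6371·c ≈ 10670.95 km.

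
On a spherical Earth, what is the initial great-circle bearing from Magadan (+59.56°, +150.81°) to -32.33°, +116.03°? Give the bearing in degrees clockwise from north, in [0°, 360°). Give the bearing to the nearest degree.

Δλ = 116.03 − 150.81 = -34.78°.
θ = atan2( sin Δλ · cos φ₂ , cos φ₁ · sin φ₂ − sin φ₁ · cos φ₂ · cos Δλ )
  = atan2(-0.48200, -0.86931) = -150.993° → normalised to [0°, 360°): 209.007°.

209°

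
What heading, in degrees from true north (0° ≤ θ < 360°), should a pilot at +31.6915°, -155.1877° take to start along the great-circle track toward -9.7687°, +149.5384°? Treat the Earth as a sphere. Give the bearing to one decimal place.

241.5°

Δλ = 149.5384 − -155.1877 = 304.7261°; wrapped into (−180°, 180°]: -55.2739°.
θ = atan2( sin Δλ · cos φ₂ , cos φ₁ · sin φ₂ − sin φ₁ · cos φ₂ · cos Δλ )
  = atan2(-0.80997, -0.43930) = -118.474° → normalised to [0°, 360°): 241.526°.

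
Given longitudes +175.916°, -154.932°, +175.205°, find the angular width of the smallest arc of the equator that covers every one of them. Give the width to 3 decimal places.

Sort the longitudes: -154.932°, +175.205°, +175.916°.
Eastward gaps between consecutive values (wrapping around): 330.137°, 0.711°, 29.152°.
Largest gap = 330.137° ⇒ minimal covering band is its complement: 360° − 330.137° = 29.863°.
Band runs from +175.205° eastward to -154.932°, crossing the antimeridian.

29.863°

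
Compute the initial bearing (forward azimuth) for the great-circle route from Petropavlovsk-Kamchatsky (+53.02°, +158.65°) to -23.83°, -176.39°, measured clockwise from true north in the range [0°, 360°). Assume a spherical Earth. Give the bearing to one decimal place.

156.9°

Δλ = -176.39 − 158.65 = -335.04°; wrapped into (−180°, 180°]: 24.96°.
θ = atan2( sin Δλ · cos φ₂ , cos φ₁ · sin φ₂ − sin φ₁ · cos φ₂ · cos Δλ )
  = atan2(0.38601, -0.90553) = 156.912° → normalised to [0°, 360°): 156.912°.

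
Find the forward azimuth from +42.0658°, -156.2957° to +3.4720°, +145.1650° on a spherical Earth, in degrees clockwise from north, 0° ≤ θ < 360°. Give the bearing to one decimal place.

250.3°

Δλ = 145.1650 − -156.2957 = 301.4607°; wrapped into (−180°, 180°]: -58.5393°.
θ = atan2( sin Δλ · cos φ₂ , cos φ₁ · sin φ₂ − sin φ₁ · cos φ₂ · cos Δλ )
  = atan2(-0.85143, -0.30407) = -109.653° → normalised to [0°, 360°): 250.347°.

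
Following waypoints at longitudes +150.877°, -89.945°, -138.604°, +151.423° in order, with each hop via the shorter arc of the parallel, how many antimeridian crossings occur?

2

Leg 1: +150.877° → -89.945°, shortest Δλ = 119.178° (east) — crosses 180°.
Leg 2: -89.945° → -138.604°, shortest Δλ = -48.659° (west) — does not cross 180°.
Leg 3: -138.604° → +151.423°, shortest Δλ = -69.973° (west) — crosses 180°.
Total crossings: 2.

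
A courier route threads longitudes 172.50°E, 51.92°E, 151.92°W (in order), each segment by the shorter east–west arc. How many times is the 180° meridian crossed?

Leg 1: +172.50° → +51.92°, shortest Δλ = -120.58° (west) — does not cross 180°.
Leg 2: +51.92° → -151.92°, shortest Δλ = 156.16° (east) — crosses 180°.
Total crossings: 1.

1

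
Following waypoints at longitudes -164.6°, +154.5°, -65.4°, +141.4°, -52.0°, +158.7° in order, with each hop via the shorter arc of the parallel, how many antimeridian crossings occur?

Leg 1: -164.6° → +154.5°, shortest Δλ = -40.9° (west) — crosses 180°.
Leg 2: +154.5° → -65.4°, shortest Δλ = 140.1° (east) — crosses 180°.
Leg 3: -65.4° → +141.4°, shortest Δλ = -153.2° (west) — crosses 180°.
Leg 4: +141.4° → -52.0°, shortest Δλ = 166.6° (east) — crosses 180°.
Leg 5: -52.0° → +158.7°, shortest Δλ = -149.3° (west) — crosses 180°.
Total crossings: 5.

5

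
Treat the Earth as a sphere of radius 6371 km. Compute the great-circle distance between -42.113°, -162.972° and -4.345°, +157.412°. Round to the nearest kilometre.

5742 km

Δλ = 157.412 − -162.972 = 320.384°; wrapped into (−180°, 180°]: -39.616°.
Δφ = -4.345 − -42.113 = 37.768°.
a = sin²(Δφ/2) + cos φ₁ · cos φ₂ · sin²(Δλ/2) = 0.189692.
c = 2·atan2(√a, √(1−a)) = 0.90127 rad → d = 6371·c ≈ 5741.98 km.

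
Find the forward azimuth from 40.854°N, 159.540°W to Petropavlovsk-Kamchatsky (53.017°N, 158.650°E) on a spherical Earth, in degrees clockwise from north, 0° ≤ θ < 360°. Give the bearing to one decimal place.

Δλ = 158.650 − -159.540 = 318.190°; wrapped into (−180°, 180°]: -41.810°.
θ = atan2( sin Δλ · cos φ₂ , cos φ₁ · sin φ₂ − sin φ₁ · cos φ₂ · cos Δλ )
  = atan2(-0.40105, 0.31090) = -52.217° → normalised to [0°, 360°): 307.783°.

307.8°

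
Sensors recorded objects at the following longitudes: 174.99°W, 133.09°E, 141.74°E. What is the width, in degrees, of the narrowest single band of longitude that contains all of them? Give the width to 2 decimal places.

51.92°

Sort the longitudes: -174.99°, +133.09°, +141.74°.
Eastward gaps between consecutive values (wrapping around): 308.08°, 8.65°, 43.27°.
Largest gap = 308.08° ⇒ minimal covering band is its complement: 360° − 308.08° = 51.92°.
Band runs from +133.09° eastward to -174.99°, crossing the antimeridian.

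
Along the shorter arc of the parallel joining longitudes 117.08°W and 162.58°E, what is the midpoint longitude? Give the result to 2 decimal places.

Signed shortest Δλ from -117.08° to +162.58° is -80.34°.
Midpoint longitude = -117.08° + (-80.34°)/2 = -117.08° − 40.17° = -157.25°.
(The naïve average (-117.08 + +162.58)/2 = 22.75° is on the wrong side of the globe.)

157.25°W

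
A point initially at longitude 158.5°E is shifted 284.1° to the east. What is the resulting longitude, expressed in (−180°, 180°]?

Start at +158.5°; shift +284.1° → +442.6°.
+442.6° lies outside (−180°, 180°]; subtract 360° → +82.6°.

82.6°E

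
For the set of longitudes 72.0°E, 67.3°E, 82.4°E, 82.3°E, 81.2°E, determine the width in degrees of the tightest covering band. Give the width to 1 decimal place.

Sort the longitudes: +67.3°, +72.0°, +81.2°, +82.3°, +82.4°.
Eastward gaps between consecutive values (wrapping around): 4.7°, 9.2°, 1.1°, 0.1°, 344.9°.
Largest gap = 344.9° ⇒ minimal covering band is its complement: 360° − 344.9° = 15.1°.
Band runs from +67.3° eastward to +82.4°.

15.1°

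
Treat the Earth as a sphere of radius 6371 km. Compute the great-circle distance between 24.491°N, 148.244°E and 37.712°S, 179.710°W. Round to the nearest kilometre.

Δλ = -179.710 − 148.244 = -327.954°; wrapped into (−180°, 180°]: 32.046°.
Δφ = -37.712 − 24.491 = -62.203°.
a = sin²(Δφ/2) + cos φ₁ · cos φ₂ · sin²(Δλ/2) = 0.321680.
c = 2·atan2(√a, √(1−a)) = 1.20613 rad → d = 6371·c ≈ 7684.23 km.

7684 km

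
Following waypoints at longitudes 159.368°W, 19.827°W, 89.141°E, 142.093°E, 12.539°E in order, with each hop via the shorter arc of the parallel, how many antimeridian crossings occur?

0

Leg 1: -159.368° → -19.827°, shortest Δλ = 139.541° (east) — does not cross 180°.
Leg 2: -19.827° → +89.141°, shortest Δλ = 108.968° (east) — does not cross 180°.
Leg 3: +89.141° → +142.093°, shortest Δλ = 52.952° (east) — does not cross 180°.
Leg 4: +142.093° → +12.539°, shortest Δλ = -129.554° (west) — does not cross 180°.
Total crossings: 0.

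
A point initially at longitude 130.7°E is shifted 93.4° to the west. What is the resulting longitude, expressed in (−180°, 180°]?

Start at +130.7°; shift −93.4° → +37.3°.
+37.3° already lies in (−180°, 180°].

37.3°E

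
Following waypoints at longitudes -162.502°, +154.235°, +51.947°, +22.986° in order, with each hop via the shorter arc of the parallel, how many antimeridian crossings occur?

Leg 1: -162.502° → +154.235°, shortest Δλ = -43.263° (west) — crosses 180°.
Leg 2: +154.235° → +51.947°, shortest Δλ = -102.288° (west) — does not cross 180°.
Leg 3: +51.947° → +22.986°, shortest Δλ = -28.961° (west) — does not cross 180°.
Total crossings: 1.

1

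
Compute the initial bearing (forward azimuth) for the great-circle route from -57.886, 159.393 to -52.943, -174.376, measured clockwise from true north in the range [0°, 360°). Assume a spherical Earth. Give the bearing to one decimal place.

Δλ = -174.376 − 159.393 = -333.769°; wrapped into (−180°, 180°]: 26.231°.
θ = atan2( sin Δλ · cos φ₂ , cos φ₁ · sin φ₂ − sin φ₁ · cos φ₂ · cos Δλ )
  = atan2(0.26635, 0.03360) = 82.809° → normalised to [0°, 360°): 82.809°.

82.8°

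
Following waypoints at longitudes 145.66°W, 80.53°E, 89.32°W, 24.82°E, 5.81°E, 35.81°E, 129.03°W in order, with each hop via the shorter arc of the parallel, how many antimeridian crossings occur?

Leg 1: -145.66° → +80.53°, shortest Δλ = -133.81° (west) — crosses 180°.
Leg 2: +80.53° → -89.32°, shortest Δλ = -169.85° (west) — does not cross 180°.
Leg 3: -89.32° → +24.82°, shortest Δλ = 114.14° (east) — does not cross 180°.
Leg 4: +24.82° → +5.81°, shortest Δλ = -19.01° (west) — does not cross 180°.
Leg 5: +5.81° → +35.81°, shortest Δλ = 30.0° (east) — does not cross 180°.
Leg 6: +35.81° → -129.03°, shortest Δλ = -164.84° (west) — does not cross 180°.
Total crossings: 1.

1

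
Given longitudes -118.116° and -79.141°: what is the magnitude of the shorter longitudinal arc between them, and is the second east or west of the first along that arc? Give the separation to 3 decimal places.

Raw difference: -79.141 − -118.116 = 38.975°.
Normalise into (−180°, 180°]: 38.975° stays 38.975°.
Positive ⇒ the second point lies to the east; separation 38.975°.

38.975° east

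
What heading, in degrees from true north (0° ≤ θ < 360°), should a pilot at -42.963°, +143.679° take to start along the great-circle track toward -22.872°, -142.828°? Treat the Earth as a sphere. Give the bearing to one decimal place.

Δλ = -142.828 − 143.679 = -286.507°; wrapped into (−180°, 180°]: 73.493°.
θ = atan2( sin Δλ · cos φ₂ , cos φ₁ · sin φ₂ − sin φ₁ · cos φ₂ · cos Δλ )
  = atan2(0.88340, -0.10601) = 96.843° → normalised to [0°, 360°): 96.843°.

96.8°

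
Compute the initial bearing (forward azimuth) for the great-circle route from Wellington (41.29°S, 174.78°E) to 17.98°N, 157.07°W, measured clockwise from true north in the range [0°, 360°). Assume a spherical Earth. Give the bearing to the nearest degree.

Δλ = -157.07 − 174.78 = -331.85°; wrapped into (−180°, 180°]: 28.15°.
θ = atan2( sin Δλ · cos φ₂ , cos φ₁ · sin φ₂ − sin φ₁ · cos φ₂ · cos Δλ )
  = atan2(0.44874, 0.78534) = 29.743° → normalised to [0°, 360°): 29.743°.

30°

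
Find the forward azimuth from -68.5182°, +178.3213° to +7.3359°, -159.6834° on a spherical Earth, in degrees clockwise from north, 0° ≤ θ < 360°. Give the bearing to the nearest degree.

22°

Δλ = -159.6834 − 178.3213 = -338.0047°; wrapped into (−180°, 180°]: 21.9953°.
θ = atan2( sin Δλ · cos φ₂ , cos φ₁ · sin φ₂ − sin φ₁ · cos φ₂ · cos Δλ )
  = atan2(0.37146, 0.90250) = 22.372° → normalised to [0°, 360°): 22.372°.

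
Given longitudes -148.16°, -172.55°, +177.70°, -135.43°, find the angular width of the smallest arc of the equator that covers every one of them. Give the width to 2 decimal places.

46.87°

Sort the longitudes: -172.55°, -148.16°, -135.43°, +177.70°.
Eastward gaps between consecutive values (wrapping around): 24.39°, 12.73°, 313.13°, 9.75°.
Largest gap = 313.13° ⇒ minimal covering band is its complement: 360° − 313.13° = 46.87°.
Band runs from +177.70° eastward to -135.43°, crossing the antimeridian.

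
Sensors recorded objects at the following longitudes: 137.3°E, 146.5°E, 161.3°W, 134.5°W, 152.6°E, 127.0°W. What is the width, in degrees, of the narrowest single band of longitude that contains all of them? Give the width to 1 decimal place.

95.7°

Sort the longitudes: -161.3°, -134.5°, -127.0°, +137.3°, +146.5°, +152.6°.
Eastward gaps between consecutive values (wrapping around): 26.8°, 7.5°, 264.3°, 9.2°, 6.1°, 46.1°.
Largest gap = 264.3° ⇒ minimal covering band is its complement: 360° − 264.3° = 95.7°.
Band runs from +137.3° eastward to -127.0°, crossing the antimeridian.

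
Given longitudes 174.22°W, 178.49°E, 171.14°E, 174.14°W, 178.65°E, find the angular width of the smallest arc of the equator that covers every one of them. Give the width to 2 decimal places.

14.72°

Sort the longitudes: -174.22°, -174.14°, +171.14°, +178.49°, +178.65°.
Eastward gaps between consecutive values (wrapping around): 0.08°, 345.28°, 7.35°, 0.16°, 7.13°.
Largest gap = 345.28° ⇒ minimal covering band is its complement: 360° − 345.28° = 14.72°.
Band runs from +171.14° eastward to -174.14°, crossing the antimeridian.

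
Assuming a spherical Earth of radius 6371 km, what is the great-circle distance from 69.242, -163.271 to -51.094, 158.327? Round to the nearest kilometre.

Δλ = 158.327 − -163.271 = 321.598°; wrapped into (−180°, 180°]: -38.402°.
Δφ = -51.094 − 69.242 = -120.336°.
a = sin²(Δφ/2) + cos φ₁ · cos φ₂ · sin²(Δλ/2) = 0.776612.
c = 2·atan2(√a, √(1−a)) = 2.15702 rad → d = 6371·c ≈ 13742.40 km.

13742 km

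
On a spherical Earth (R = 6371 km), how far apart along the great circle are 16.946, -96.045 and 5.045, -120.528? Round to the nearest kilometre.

2977 km

Δλ = -120.528 − -96.045 = -24.483°.
Δφ = 5.045 − 16.946 = -11.901°.
a = sin²(Δφ/2) + cos φ₁ · cos φ₂ · sin²(Δλ/2) = 0.053586.
c = 2·atan2(√a, √(1−a)) = 0.46721 rad → d = 6371·c ≈ 2976.61 km.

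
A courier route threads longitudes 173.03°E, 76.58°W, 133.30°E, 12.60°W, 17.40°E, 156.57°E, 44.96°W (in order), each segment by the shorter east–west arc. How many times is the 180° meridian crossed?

3

Leg 1: +173.03° → -76.58°, shortest Δλ = 110.39° (east) — crosses 180°.
Leg 2: -76.58° → +133.30°, shortest Δλ = -150.12° (west) — crosses 180°.
Leg 3: +133.30° → -12.60°, shortest Δλ = -145.9° (west) — does not cross 180°.
Leg 4: -12.60° → +17.40°, shortest Δλ = 30.0° (east) — does not cross 180°.
Leg 5: +17.40° → +156.57°, shortest Δλ = 139.17° (east) — does not cross 180°.
Leg 6: +156.57° → -44.96°, shortest Δλ = 158.47° (east) — crosses 180°.
Total crossings: 3.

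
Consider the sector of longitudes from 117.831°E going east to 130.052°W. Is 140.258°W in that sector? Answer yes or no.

Band width going east from +117.831° to -130.052°: ((-130.052 − 117.831) mod 360) = 112.117°.
Offset of -140.258° east of the west edge: ((-140.258 − 117.831) mod 360) = 101.911°.
101.911° ≤ 112.117° ⇒ inside.

Yes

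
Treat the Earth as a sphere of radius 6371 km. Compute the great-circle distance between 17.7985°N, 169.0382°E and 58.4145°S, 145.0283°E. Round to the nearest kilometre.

8756 km

Δλ = 145.0283 − 169.0382 = -24.0099°.
Δφ = -58.4145 − 17.7985 = -76.2130°.
a = sin²(Δφ/2) + cos φ₁ · cos φ₂ · sin²(Δλ/2) = 0.402418.
c = 2·atan2(√a, √(1−a)) = 1.37437 rad → d = 6371·c ≈ 8756.13 km.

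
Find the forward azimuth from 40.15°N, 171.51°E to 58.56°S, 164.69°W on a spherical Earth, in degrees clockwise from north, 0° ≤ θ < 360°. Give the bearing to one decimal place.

Δλ = -164.69 − 171.51 = -336.20°; wrapped into (−180°, 180°]: 23.80°.
θ = atan2( sin Δλ · cos φ₂ , cos φ₁ · sin φ₂ − sin φ₁ · cos φ₂ · cos Δλ )
  = atan2(0.21049, -0.95987) = 167.631° → normalised to [0°, 360°): 167.631°.

167.6°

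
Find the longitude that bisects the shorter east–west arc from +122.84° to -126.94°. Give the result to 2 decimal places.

+177.95°

Signed shortest Δλ from +122.84° to -126.94° is +110.22°.
Midpoint longitude = +122.84° + (+110.22°)/2 = +122.84° + 55.11° = +177.95°.
(The naïve average (+122.84 + -126.94)/2 = -2.05° is on the wrong side of the globe.)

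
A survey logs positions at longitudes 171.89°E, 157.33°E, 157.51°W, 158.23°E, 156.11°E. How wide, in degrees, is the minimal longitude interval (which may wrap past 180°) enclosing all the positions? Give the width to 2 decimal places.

46.38°

Sort the longitudes: -157.51°, +156.11°, +157.33°, +158.23°, +171.89°.
Eastward gaps between consecutive values (wrapping around): 313.62°, 1.22°, 0.90°, 13.66°, 30.60°.
Largest gap = 313.62° ⇒ minimal covering band is its complement: 360° − 313.62° = 46.38°.
Band runs from +156.11° eastward to -157.51°, crossing the antimeridian.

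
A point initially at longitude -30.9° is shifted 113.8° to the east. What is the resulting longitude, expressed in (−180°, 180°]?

Start at -30.9°; shift +113.8° → +82.9°.
+82.9° already lies in (−180°, 180°].

+82.9°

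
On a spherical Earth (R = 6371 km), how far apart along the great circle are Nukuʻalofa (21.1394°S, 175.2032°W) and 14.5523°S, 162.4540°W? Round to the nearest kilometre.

Δλ = -162.4540 − -175.2032 = 12.7492°.
Δφ = -14.5523 − -21.1394 = 6.5871°.
a = sin²(Δφ/2) + cos φ₁ · cos φ₂ · sin²(Δλ/2) = 0.014430.
c = 2·atan2(√a, √(1−a)) = 0.24083 rad → d = 6371·c ≈ 1534.31 km.

1534 km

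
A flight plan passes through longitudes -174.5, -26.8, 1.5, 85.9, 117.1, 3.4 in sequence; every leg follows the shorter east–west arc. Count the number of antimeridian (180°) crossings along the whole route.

0

Leg 1: -174.5° → -26.8°, shortest Δλ = 147.7° (east) — does not cross 180°.
Leg 2: -26.8° → +1.5°, shortest Δλ = 28.3° (east) — does not cross 180°.
Leg 3: +1.5° → +85.9°, shortest Δλ = 84.4° (east) — does not cross 180°.
Leg 4: +85.9° → +117.1°, shortest Δλ = 31.2° (east) — does not cross 180°.
Leg 5: +117.1° → +3.4°, shortest Δλ = -113.7° (west) — does not cross 180°.
Total crossings: 0.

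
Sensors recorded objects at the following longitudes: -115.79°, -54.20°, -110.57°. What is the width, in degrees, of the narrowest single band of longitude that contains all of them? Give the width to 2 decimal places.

Sort the longitudes: -115.79°, -110.57°, -54.20°.
Eastward gaps between consecutive values (wrapping around): 5.22°, 56.37°, 298.41°.
Largest gap = 298.41° ⇒ minimal covering band is its complement: 360° − 298.41° = 61.59°.
Band runs from -115.79° eastward to -54.20°.

61.59°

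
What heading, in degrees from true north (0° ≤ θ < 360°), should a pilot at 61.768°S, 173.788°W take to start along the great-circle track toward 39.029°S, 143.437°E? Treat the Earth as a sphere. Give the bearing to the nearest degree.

Δλ = 143.437 − -173.788 = 317.225°; wrapped into (−180°, 180°]: -42.775°.
θ = atan2( sin Δλ · cos φ₂ , cos φ₁ · sin φ₂ − sin φ₁ · cos φ₂ · cos Δλ )
  = atan2(-0.52756, 0.20450) = -68.812° → normalised to [0°, 360°): 291.188°.

291°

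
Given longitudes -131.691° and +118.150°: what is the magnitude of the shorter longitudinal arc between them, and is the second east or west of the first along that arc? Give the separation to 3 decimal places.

110.159° west

Raw difference: 118.150 − -131.691 = 249.841°.
Normalise into (−180°, 180°]: 249.841° − 360° = -110.159°.
Negative ⇒ the second point lies to the west; separation 110.159°.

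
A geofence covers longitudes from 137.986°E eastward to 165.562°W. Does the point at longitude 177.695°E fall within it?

Band width going east from +137.986° to -165.562°: ((-165.562 − 137.986) mod 360) = 56.452°.
Offset of +177.695° east of the west edge: ((177.695 − 137.986) mod 360) = 39.709°.
39.709° ≤ 56.452° ⇒ inside.

Yes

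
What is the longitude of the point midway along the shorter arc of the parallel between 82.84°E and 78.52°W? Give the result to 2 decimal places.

2.16°E

Signed shortest Δλ from +82.84° to -78.52° is -161.36°.
Midpoint longitude = +82.84° + (-161.36°)/2 = +82.84° − 80.68° = +2.16°.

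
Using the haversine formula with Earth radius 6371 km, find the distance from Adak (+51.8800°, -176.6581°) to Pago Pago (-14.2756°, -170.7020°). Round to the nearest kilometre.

7379 km

Δλ = -170.7020 − -176.6581 = 5.9561°.
Δφ = -14.2756 − 51.8800 = -66.1556°.
a = sin²(Δφ/2) + cos φ₁ · cos φ₂ · sin²(Δλ/2) = 0.299488.
c = 2·atan2(√a, √(1−a)) = 1.15816 rad → d = 6371·c ≈ 7378.64 km.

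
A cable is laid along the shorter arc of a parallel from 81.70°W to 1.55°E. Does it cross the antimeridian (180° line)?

Signed shortest Δλ = ((1.55 − -81.70 + 180) mod 360) − 180 = 83.25°.
Going east by 83.25° from -81.70° reaches +1.55° without touching 180°.

No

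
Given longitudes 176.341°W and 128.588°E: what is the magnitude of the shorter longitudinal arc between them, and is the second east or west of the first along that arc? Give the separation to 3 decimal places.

Raw difference: 128.588 − -176.341 = 304.929°.
Normalise into (−180°, 180°]: 304.929° − 360° = -55.071°.
Negative ⇒ the second point lies to the west; separation 55.071°.

55.071° west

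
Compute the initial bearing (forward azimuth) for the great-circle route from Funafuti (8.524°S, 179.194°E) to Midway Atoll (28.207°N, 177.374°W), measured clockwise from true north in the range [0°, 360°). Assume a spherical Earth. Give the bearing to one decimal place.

5.0°

Δλ = -177.374 − 179.194 = -356.568°; wrapped into (−180°, 180°]: 3.432°.
θ = atan2( sin Δλ · cos φ₂ , cos φ₁ · sin φ₂ − sin φ₁ · cos φ₂ · cos Δλ )
  = atan2(0.05275, 0.59782) = 5.043° → normalised to [0°, 360°): 5.043°.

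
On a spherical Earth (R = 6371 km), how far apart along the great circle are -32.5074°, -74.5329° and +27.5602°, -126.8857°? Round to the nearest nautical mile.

Δλ = -126.8857 − -74.5329 = -52.3528°.
Δφ = 27.5602 − -32.5074 = 60.0676°.
a = sin²(Δφ/2) + cos φ₁ · cos φ₂ · sin²(Δλ/2) = 0.396000.
c = 2·atan2(√a, √(1−a)) = 1.36127 rad → d = 6371·c ≈ 8672.63 km ≈ 4682.85 nmi.

4683 nmi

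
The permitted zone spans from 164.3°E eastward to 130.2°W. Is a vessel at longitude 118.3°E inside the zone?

Band width going east from +164.3° to -130.2°: ((-130.2 − 164.3) mod 360) = 65.5°.
Offset of +118.3° east of the west edge: ((118.3 − 164.3) mod 360) = 314.0°.
314.0° > 65.5° ⇒ outside.

No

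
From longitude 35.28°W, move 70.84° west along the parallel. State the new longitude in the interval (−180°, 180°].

106.12°W

Start at -35.28°; shift −70.84° → -106.12°.
-106.12° already lies in (−180°, 180°].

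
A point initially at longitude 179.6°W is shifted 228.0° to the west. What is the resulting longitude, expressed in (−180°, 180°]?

Start at -179.6°; shift −228.0° → -407.6°.
-407.6° lies outside (−180°, 180°]; add 360° → -47.6°.

47.6°W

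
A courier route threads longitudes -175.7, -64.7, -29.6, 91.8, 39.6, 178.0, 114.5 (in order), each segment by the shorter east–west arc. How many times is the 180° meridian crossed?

0

Leg 1: -175.7° → -64.7°, shortest Δλ = 111.0° (east) — does not cross 180°.
Leg 2: -64.7° → -29.6°, shortest Δλ = 35.1° (east) — does not cross 180°.
Leg 3: -29.6° → +91.8°, shortest Δλ = 121.4° (east) — does not cross 180°.
Leg 4: +91.8° → +39.6°, shortest Δλ = -52.2° (west) — does not cross 180°.
Leg 5: +39.6° → +178.0°, shortest Δλ = 138.4° (east) — does not cross 180°.
Leg 6: +178.0° → +114.5°, shortest Δλ = -63.5° (west) — does not cross 180°.
Total crossings: 0.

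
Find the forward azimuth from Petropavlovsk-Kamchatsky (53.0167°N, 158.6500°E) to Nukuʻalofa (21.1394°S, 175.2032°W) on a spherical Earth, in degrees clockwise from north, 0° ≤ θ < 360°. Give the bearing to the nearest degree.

155°

Δλ = -175.2032 − 158.6500 = -333.8532°; wrapped into (−180°, 180°]: 26.1468°.
θ = atan2( sin Δλ · cos φ₂ , cos φ₁ · sin φ₂ − sin φ₁ · cos φ₂ · cos Δλ )
  = atan2(0.41102, -0.88577) = 155.108° → normalised to [0°, 360°): 155.108°.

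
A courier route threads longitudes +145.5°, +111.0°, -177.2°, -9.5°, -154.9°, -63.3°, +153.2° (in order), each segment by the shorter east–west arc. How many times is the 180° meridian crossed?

Leg 1: +145.5° → +111.0°, shortest Δλ = -34.5° (west) — does not cross 180°.
Leg 2: +111.0° → -177.2°, shortest Δλ = 71.8° (east) — crosses 180°.
Leg 3: -177.2° → -9.5°, shortest Δλ = 167.7° (east) — does not cross 180°.
Leg 4: -9.5° → -154.9°, shortest Δλ = -145.4° (west) — does not cross 180°.
Leg 5: -154.9° → -63.3°, shortest Δλ = 91.6° (east) — does not cross 180°.
Leg 6: -63.3° → +153.2°, shortest Δλ = -143.5° (west) — crosses 180°.
Total crossings: 2.

2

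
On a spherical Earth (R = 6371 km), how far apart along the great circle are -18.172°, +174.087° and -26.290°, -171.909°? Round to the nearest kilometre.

Δλ = -171.909 − 174.087 = -345.996°; wrapped into (−180°, 180°]: 14.004°.
Δφ = -26.290 − -18.172 = -8.118°.
a = sin²(Δφ/2) + cos φ₁ · cos φ₂ · sin²(Δλ/2) = 0.017669.
c = 2·atan2(√a, √(1−a)) = 0.26664 rad → d = 6371·c ≈ 1698.77 km.

1699 km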